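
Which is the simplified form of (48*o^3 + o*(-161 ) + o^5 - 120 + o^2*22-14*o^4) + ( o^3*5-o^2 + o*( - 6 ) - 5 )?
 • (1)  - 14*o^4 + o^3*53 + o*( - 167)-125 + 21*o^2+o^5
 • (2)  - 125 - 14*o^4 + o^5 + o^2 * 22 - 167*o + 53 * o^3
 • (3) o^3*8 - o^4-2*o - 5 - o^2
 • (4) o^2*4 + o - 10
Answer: 1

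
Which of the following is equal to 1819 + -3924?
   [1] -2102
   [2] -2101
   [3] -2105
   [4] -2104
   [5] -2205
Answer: 3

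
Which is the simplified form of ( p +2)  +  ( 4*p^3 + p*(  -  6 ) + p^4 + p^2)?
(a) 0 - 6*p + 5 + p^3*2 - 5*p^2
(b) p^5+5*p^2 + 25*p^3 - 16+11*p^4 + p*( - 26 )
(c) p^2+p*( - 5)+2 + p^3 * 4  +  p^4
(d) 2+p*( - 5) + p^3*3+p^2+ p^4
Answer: c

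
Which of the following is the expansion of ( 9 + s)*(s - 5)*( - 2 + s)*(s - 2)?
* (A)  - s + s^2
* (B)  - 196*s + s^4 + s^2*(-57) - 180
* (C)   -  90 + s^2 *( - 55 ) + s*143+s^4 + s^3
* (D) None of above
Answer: D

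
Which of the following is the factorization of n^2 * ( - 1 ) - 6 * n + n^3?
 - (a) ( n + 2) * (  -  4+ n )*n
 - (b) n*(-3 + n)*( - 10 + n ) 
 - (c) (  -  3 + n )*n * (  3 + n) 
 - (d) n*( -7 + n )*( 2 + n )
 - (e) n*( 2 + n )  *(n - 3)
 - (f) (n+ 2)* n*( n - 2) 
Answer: e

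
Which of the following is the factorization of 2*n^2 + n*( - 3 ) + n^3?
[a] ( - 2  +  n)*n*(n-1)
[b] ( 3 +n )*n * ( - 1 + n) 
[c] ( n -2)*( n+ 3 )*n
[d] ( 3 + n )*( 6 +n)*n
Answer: b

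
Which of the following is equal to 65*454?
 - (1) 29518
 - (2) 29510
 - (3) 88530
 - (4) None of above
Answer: 2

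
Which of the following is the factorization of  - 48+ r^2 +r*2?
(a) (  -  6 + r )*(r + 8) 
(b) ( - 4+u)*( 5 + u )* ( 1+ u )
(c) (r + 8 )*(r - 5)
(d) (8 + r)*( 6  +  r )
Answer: a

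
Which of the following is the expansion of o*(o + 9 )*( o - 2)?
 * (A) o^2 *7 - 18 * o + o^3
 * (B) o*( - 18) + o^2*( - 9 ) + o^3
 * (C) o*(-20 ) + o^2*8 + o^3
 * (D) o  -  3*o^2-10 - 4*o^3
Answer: A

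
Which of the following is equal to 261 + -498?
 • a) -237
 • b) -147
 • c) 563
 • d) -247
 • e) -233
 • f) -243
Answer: a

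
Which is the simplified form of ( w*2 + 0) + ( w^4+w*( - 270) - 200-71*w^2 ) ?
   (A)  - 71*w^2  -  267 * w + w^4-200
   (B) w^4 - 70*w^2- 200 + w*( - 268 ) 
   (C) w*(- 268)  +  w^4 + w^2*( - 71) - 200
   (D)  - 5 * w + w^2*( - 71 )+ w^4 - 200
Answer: C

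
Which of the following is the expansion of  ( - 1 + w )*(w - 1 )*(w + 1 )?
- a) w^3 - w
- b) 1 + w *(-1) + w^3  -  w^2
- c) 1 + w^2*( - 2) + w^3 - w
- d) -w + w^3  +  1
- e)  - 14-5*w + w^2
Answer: b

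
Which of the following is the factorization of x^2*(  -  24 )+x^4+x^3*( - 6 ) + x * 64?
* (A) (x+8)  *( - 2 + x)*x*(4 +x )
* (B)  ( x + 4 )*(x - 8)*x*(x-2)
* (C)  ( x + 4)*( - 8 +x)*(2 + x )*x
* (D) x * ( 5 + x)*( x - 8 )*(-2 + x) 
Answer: B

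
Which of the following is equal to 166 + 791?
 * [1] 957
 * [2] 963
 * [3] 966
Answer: 1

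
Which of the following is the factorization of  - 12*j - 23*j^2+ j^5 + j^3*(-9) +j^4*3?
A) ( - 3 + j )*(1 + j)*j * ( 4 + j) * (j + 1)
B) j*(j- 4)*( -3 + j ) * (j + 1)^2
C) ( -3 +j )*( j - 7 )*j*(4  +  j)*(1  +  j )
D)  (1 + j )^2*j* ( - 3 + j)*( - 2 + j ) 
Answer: A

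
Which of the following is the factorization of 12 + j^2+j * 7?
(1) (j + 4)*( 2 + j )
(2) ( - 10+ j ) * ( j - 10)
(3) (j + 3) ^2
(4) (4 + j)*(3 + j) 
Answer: 4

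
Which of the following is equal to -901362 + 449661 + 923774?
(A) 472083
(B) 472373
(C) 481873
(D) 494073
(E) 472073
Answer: E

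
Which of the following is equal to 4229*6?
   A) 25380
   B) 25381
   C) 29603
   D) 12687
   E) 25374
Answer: E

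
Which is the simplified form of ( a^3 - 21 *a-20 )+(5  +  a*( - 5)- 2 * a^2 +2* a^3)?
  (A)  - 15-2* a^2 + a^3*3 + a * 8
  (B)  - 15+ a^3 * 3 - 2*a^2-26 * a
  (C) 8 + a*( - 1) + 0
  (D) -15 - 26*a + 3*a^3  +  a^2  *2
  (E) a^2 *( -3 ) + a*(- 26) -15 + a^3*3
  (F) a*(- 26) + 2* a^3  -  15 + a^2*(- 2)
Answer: B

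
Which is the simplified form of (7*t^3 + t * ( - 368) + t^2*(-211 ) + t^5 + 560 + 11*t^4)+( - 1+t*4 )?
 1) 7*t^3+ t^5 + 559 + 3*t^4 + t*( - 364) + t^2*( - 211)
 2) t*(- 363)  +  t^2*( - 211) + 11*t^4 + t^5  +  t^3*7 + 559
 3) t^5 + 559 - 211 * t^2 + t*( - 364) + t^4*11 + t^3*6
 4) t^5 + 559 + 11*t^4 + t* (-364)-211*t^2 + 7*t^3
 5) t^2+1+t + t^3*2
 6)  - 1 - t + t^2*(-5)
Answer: 4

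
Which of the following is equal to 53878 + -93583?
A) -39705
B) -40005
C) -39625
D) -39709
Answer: A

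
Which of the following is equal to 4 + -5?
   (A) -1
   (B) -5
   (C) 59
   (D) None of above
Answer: A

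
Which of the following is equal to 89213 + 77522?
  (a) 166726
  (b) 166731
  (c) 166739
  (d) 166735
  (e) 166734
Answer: d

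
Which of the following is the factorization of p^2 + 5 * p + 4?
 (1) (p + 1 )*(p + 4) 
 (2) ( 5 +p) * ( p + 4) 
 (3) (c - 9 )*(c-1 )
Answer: 1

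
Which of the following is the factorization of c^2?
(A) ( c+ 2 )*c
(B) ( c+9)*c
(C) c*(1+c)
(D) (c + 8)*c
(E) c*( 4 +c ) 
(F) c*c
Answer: F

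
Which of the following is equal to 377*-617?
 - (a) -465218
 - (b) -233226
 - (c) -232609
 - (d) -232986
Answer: c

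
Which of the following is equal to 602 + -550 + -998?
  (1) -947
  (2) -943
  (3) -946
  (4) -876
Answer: 3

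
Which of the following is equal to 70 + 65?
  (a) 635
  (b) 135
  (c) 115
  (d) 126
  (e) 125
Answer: b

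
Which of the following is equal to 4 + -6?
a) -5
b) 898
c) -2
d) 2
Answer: c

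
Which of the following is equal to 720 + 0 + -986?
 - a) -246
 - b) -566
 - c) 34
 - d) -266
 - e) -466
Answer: d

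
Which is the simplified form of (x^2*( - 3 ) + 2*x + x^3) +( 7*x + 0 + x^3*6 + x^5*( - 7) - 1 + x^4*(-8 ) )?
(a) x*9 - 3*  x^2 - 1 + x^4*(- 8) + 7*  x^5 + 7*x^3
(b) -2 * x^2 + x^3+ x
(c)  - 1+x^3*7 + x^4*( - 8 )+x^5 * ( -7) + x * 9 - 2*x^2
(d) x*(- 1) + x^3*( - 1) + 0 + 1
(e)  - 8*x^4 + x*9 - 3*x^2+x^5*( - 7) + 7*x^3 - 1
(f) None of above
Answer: e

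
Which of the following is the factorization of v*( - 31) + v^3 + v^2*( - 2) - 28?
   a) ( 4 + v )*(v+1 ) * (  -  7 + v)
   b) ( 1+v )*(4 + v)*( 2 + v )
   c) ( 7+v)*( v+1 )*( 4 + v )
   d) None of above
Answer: a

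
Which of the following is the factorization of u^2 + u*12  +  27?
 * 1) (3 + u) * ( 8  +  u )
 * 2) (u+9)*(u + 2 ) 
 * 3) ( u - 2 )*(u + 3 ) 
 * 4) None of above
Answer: 4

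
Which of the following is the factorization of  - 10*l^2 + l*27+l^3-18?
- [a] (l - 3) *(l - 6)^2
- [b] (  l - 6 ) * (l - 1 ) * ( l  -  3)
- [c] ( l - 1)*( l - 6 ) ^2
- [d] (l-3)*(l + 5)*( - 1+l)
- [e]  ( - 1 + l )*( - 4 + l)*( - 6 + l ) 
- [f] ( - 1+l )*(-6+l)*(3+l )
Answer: b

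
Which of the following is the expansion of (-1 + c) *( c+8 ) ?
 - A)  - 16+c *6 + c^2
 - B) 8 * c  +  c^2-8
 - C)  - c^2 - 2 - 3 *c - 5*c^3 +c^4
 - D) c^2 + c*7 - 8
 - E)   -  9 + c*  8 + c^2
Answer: D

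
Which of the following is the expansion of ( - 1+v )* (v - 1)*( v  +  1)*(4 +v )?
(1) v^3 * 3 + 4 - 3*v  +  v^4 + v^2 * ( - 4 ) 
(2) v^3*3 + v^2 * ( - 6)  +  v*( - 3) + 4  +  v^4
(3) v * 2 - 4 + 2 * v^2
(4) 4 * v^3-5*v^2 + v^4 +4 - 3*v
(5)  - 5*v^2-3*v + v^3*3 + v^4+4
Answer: 5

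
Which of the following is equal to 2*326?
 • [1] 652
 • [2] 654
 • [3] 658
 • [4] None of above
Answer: 1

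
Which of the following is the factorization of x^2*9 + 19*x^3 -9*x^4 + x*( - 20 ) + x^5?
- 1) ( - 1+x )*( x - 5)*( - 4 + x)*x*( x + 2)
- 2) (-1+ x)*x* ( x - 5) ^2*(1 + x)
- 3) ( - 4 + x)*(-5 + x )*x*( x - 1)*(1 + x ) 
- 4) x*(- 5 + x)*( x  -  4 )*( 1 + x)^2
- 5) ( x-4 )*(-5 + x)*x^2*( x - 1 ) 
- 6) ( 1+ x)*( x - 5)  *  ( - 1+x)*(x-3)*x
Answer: 3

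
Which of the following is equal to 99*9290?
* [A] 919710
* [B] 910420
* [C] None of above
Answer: A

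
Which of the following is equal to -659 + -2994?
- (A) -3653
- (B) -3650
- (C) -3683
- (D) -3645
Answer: A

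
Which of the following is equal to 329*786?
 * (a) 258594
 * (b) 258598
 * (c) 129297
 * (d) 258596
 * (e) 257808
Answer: a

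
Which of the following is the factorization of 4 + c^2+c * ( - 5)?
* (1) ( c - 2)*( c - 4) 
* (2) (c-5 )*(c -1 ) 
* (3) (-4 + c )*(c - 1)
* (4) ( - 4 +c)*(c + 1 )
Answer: 3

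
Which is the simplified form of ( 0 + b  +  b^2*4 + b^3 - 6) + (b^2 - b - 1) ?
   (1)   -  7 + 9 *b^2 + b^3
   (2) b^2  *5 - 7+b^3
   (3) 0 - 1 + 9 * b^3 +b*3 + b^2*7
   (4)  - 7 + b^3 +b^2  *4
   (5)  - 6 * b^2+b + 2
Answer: 2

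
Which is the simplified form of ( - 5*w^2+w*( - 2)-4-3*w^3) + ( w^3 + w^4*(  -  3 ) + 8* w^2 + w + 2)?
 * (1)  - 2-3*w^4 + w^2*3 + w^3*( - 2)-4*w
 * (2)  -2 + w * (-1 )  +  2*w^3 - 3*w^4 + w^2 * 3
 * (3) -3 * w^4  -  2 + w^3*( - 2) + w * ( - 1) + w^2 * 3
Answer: 3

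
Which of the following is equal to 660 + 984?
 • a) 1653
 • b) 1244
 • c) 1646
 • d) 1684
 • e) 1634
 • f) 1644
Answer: f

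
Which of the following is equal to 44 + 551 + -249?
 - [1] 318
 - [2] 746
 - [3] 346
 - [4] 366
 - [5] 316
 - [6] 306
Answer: 3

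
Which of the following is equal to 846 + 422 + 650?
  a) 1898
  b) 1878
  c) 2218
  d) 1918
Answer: d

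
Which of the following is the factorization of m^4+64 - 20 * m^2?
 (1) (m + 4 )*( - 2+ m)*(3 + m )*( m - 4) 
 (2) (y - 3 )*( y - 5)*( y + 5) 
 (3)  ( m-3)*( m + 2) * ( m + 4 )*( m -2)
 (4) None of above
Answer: 4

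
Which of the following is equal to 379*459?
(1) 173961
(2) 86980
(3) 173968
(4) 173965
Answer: 1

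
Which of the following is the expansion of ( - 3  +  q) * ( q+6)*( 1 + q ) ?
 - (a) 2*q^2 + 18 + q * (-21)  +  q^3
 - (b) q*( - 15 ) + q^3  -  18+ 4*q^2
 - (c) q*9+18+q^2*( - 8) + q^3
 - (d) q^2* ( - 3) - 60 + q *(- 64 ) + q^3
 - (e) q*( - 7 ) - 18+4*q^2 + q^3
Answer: b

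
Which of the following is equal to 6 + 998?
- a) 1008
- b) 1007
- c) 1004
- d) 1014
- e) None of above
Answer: c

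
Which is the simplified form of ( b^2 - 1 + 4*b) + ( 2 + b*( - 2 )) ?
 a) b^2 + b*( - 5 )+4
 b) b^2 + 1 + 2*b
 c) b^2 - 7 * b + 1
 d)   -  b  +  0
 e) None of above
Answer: b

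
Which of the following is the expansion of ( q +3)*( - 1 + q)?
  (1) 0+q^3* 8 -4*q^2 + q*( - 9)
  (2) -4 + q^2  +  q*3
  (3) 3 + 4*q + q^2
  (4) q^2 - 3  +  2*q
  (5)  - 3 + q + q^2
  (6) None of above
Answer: 4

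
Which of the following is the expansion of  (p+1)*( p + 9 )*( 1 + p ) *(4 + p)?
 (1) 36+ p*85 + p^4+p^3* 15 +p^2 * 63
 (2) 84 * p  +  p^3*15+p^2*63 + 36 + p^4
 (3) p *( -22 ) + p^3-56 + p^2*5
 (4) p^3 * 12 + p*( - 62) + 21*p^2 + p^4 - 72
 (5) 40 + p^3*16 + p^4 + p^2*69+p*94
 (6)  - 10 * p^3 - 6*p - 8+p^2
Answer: 1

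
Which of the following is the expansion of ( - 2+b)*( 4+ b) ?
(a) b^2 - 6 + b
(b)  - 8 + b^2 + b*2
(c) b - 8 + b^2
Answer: b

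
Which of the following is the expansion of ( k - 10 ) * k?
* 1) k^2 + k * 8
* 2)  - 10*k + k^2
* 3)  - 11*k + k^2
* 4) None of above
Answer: 2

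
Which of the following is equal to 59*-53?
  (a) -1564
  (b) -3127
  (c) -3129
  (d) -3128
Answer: b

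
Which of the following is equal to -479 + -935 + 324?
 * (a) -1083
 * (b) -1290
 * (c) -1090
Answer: c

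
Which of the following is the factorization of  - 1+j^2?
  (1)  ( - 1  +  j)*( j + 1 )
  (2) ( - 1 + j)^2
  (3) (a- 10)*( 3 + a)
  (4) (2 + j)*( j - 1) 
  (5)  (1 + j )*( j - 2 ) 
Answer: 1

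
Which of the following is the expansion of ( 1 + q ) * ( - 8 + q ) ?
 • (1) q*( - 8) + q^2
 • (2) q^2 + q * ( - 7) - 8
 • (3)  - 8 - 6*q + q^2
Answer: 2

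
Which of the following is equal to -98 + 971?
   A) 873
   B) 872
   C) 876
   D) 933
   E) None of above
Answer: A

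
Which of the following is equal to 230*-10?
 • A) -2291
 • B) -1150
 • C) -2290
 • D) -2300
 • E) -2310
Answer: D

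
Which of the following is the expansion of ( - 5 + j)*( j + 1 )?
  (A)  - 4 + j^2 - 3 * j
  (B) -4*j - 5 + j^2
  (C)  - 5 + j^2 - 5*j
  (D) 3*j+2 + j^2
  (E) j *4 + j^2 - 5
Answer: B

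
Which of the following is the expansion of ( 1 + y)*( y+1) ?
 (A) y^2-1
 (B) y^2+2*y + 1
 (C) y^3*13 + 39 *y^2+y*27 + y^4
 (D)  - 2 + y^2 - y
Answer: B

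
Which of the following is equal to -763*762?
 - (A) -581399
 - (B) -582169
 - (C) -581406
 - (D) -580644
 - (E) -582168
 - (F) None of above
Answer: C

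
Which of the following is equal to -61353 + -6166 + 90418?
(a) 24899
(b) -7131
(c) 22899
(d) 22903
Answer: c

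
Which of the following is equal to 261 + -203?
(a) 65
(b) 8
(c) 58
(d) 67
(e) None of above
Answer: c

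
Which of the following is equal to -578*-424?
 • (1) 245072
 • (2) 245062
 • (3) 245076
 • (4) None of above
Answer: 1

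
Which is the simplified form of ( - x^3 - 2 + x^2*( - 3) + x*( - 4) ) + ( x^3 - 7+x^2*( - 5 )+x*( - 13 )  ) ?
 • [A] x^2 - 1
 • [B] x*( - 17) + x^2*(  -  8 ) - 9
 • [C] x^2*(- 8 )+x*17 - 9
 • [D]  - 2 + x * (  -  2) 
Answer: B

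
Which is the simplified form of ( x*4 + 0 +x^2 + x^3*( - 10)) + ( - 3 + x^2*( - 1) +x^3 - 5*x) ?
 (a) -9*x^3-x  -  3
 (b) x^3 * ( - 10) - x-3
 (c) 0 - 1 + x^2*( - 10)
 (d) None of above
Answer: a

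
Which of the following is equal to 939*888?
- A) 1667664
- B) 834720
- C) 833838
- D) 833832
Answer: D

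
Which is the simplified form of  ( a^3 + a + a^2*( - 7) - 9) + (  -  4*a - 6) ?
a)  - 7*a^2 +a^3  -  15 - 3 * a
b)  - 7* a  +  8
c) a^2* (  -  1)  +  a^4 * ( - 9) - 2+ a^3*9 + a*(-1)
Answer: a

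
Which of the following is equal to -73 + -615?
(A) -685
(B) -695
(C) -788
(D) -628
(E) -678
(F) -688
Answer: F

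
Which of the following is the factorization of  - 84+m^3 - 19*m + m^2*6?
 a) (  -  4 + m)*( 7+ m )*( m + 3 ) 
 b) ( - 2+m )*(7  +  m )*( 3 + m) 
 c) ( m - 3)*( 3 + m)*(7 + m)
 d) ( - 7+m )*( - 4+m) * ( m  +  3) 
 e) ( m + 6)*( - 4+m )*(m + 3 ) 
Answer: a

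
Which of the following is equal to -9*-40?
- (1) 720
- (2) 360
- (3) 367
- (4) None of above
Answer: 2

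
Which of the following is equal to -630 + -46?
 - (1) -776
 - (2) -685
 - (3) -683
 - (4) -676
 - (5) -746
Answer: 4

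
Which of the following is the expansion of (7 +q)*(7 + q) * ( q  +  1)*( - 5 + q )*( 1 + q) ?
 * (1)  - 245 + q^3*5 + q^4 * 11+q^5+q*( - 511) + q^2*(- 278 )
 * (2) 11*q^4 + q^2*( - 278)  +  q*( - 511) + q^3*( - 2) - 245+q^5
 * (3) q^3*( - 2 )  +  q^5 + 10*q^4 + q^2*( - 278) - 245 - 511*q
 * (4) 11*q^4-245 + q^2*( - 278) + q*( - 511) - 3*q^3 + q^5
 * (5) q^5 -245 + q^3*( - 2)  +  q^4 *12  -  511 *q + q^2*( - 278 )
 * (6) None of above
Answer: 2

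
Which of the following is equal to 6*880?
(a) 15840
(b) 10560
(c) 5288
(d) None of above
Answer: d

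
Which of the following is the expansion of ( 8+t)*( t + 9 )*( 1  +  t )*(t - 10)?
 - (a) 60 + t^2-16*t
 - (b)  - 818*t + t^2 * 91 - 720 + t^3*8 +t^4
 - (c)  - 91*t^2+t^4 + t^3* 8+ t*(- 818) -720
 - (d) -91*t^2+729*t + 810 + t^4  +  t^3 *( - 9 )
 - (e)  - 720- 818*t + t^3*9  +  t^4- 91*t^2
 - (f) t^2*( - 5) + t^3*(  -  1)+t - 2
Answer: c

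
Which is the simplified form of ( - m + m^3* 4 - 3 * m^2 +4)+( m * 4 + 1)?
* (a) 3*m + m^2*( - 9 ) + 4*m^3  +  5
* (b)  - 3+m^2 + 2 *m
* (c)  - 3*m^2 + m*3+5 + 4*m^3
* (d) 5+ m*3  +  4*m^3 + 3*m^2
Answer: c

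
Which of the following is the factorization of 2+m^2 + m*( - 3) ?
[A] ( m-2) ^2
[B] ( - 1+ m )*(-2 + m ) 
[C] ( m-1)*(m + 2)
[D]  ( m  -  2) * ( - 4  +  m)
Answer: B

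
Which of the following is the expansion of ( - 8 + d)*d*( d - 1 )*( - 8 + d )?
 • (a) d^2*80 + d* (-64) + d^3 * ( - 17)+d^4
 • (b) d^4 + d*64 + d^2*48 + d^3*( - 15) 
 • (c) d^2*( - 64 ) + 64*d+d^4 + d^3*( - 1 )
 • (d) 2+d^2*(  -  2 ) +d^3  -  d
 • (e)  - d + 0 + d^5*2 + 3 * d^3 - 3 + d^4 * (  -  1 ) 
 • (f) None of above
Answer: a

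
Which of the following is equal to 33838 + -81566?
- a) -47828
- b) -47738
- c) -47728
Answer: c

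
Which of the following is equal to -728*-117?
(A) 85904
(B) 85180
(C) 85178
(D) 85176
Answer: D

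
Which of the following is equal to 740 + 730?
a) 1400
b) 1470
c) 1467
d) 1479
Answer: b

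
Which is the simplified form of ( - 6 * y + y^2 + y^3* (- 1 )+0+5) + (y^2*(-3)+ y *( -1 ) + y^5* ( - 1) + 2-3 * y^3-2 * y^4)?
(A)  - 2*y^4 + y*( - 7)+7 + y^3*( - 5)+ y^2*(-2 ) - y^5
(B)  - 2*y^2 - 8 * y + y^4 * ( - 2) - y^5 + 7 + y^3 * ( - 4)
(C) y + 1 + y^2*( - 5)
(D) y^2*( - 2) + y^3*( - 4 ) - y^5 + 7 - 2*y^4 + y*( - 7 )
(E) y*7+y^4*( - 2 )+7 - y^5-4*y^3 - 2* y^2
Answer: D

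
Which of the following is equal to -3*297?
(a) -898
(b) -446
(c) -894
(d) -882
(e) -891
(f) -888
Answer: e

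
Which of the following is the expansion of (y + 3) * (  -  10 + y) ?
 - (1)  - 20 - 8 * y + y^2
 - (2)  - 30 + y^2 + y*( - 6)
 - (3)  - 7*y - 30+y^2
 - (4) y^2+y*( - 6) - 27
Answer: 3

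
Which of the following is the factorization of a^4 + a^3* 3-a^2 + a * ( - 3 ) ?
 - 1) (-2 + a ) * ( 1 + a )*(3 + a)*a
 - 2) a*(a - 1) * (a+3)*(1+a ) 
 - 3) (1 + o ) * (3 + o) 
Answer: 2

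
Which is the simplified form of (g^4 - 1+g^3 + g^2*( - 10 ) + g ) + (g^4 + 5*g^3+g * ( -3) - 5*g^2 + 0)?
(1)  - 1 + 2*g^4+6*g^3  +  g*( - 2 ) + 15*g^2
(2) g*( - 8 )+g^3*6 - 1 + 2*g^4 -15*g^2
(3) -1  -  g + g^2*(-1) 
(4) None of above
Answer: 4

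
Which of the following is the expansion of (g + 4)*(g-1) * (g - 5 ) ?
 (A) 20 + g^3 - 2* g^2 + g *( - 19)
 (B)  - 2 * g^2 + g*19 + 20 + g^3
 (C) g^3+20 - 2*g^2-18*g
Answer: A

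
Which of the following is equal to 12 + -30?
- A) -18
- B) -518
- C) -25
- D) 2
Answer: A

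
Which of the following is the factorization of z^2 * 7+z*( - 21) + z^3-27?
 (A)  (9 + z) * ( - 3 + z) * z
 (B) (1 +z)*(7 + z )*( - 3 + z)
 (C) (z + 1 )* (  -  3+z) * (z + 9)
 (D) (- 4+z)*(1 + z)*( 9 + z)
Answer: C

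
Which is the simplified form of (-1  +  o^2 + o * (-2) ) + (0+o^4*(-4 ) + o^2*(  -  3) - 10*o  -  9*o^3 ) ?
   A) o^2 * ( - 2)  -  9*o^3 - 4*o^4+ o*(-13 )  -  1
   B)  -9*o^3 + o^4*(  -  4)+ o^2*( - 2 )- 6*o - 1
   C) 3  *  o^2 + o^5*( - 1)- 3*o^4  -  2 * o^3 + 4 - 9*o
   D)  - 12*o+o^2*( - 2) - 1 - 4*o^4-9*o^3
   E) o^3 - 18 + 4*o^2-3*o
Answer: D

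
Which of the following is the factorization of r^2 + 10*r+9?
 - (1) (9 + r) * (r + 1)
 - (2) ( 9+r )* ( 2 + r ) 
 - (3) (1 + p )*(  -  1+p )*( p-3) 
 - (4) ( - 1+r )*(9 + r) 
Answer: 1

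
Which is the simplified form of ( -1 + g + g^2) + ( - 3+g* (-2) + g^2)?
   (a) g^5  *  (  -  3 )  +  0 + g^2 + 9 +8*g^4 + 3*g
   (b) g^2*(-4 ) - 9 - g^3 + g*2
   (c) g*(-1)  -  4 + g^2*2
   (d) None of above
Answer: c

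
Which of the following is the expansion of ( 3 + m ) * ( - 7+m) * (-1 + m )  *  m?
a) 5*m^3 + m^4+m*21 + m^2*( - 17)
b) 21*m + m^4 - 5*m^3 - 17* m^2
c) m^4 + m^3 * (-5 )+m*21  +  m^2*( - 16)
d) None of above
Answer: b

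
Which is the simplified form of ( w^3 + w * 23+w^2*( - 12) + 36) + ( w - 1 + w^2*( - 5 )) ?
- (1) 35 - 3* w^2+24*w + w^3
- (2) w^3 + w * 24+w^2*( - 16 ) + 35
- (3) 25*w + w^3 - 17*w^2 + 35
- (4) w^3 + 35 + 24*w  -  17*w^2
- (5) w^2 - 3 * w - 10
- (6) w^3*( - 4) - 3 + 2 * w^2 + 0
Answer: 4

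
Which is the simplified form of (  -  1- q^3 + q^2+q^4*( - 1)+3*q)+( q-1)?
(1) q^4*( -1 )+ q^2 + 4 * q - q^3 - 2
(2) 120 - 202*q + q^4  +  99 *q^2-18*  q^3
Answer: 1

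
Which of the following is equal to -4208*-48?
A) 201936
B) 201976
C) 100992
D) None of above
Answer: D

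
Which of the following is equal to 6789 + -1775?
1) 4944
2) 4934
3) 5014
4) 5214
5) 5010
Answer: 3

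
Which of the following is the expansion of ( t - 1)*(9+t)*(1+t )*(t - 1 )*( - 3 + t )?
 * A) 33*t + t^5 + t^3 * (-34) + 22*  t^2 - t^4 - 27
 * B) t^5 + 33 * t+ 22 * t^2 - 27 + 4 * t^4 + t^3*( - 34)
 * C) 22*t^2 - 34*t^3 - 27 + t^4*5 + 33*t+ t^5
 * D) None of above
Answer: C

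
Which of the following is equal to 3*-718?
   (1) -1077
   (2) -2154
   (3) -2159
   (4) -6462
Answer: 2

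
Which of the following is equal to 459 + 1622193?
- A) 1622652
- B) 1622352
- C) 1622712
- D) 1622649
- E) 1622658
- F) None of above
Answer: A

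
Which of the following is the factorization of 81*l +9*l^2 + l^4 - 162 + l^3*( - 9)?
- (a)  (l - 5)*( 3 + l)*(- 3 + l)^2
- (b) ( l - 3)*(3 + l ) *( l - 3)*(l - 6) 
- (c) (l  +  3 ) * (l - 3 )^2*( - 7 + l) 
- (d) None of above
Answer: b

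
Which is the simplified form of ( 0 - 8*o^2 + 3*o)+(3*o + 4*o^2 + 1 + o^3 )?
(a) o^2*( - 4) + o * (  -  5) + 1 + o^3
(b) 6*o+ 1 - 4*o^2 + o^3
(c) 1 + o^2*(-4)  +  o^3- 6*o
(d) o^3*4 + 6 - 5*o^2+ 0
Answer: b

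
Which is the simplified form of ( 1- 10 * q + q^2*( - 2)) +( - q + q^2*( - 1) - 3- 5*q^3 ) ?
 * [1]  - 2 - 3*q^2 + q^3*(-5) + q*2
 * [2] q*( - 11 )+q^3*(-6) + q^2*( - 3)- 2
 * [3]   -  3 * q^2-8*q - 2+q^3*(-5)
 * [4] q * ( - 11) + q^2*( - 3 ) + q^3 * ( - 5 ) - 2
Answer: 4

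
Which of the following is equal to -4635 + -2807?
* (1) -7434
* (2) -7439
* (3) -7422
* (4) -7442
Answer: 4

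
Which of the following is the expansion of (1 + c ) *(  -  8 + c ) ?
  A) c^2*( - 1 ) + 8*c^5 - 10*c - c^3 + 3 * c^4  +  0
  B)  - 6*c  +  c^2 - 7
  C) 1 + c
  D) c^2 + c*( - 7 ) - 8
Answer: D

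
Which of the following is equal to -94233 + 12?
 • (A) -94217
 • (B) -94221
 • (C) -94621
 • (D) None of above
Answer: B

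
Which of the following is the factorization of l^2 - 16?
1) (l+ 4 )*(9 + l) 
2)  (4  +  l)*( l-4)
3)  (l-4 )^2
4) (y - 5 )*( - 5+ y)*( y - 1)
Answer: 2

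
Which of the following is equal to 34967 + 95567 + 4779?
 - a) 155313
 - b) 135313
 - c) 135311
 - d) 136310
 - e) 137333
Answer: b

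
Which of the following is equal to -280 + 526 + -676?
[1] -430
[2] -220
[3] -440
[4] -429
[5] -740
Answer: 1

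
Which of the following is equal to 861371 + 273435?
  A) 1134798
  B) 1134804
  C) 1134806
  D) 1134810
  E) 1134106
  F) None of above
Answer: C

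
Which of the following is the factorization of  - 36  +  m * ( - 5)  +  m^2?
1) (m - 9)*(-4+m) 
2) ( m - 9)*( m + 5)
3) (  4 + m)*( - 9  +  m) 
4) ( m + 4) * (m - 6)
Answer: 3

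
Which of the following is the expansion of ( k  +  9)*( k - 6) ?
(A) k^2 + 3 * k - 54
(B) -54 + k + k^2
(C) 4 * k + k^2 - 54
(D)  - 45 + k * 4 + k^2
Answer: A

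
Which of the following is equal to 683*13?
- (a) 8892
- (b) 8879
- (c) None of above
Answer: b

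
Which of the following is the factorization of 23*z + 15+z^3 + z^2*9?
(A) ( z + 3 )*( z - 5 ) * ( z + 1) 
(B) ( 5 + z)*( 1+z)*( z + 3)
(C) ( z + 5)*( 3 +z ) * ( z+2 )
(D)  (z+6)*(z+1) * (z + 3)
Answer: B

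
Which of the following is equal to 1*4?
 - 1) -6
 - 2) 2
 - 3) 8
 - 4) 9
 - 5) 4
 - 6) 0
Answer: 5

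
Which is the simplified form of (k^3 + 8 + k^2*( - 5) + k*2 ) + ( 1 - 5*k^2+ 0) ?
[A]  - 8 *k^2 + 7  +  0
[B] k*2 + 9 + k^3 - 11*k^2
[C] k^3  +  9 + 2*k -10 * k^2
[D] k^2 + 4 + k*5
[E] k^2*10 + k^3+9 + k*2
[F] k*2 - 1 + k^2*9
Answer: C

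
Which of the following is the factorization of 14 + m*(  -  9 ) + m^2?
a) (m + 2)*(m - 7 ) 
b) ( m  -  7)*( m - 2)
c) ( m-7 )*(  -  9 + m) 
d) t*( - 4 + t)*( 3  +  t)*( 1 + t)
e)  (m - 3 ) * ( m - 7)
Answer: b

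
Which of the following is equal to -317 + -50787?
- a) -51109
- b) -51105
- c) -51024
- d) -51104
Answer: d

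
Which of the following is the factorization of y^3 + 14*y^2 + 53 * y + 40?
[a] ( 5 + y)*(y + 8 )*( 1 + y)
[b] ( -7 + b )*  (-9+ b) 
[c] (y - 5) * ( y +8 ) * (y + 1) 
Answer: a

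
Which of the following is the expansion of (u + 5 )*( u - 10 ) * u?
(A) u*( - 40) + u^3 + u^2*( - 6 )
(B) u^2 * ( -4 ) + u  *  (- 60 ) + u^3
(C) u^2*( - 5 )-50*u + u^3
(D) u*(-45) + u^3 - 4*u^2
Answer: C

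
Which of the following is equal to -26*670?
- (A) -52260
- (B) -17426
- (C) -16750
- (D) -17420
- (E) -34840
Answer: D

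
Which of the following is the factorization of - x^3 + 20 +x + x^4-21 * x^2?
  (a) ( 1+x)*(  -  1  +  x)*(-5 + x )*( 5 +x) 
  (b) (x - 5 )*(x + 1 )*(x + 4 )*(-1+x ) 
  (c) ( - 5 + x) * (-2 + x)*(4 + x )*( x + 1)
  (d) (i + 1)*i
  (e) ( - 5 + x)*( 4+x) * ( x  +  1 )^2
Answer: b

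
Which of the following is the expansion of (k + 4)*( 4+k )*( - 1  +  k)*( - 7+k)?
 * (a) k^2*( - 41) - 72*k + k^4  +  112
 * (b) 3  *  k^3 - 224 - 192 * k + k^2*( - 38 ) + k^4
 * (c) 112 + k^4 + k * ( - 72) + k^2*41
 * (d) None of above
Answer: a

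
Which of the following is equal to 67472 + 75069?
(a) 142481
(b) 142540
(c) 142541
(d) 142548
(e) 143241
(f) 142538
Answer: c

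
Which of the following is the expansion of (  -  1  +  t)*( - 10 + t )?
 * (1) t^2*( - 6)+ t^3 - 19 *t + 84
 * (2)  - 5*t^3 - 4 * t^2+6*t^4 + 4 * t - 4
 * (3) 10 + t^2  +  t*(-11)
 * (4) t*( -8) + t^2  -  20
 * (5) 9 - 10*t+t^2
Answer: 3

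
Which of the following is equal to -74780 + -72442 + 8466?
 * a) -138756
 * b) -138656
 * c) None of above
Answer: a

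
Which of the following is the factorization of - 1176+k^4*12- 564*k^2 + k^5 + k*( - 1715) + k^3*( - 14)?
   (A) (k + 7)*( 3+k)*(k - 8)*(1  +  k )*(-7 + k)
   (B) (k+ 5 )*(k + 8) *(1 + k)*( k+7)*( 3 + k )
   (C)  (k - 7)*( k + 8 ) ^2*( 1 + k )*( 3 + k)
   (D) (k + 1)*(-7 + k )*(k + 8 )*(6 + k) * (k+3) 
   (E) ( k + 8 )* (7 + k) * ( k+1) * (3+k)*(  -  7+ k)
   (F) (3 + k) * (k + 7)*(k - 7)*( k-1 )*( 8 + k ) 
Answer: E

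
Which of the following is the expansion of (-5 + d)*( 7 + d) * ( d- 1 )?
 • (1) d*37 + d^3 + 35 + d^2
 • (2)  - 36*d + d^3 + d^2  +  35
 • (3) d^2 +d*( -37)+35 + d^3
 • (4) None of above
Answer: 3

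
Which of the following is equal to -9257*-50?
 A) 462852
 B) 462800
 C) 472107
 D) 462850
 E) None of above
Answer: D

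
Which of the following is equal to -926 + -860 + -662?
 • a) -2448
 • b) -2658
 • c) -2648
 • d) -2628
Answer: a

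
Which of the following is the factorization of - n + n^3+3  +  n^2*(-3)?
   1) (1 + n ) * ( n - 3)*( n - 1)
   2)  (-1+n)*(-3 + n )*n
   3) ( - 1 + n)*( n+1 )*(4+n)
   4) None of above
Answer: 1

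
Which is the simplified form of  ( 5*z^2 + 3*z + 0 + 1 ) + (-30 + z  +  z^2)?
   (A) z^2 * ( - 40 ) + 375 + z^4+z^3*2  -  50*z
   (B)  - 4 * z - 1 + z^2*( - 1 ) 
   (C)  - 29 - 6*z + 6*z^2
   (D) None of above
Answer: D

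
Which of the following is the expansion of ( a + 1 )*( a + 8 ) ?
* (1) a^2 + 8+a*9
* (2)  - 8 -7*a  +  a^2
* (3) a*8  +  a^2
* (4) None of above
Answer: 1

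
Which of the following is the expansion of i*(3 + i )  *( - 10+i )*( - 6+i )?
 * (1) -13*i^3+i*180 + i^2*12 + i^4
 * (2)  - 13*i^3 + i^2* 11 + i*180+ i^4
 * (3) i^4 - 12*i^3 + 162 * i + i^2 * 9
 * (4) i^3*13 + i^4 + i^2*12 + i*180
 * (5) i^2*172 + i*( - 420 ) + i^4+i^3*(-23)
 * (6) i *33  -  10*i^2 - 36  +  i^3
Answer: 1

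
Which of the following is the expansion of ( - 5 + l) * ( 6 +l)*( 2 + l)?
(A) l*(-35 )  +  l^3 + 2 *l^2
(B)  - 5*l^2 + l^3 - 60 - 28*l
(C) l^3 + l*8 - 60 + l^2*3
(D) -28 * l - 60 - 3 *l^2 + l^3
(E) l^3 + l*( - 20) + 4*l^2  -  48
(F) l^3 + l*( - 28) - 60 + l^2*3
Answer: F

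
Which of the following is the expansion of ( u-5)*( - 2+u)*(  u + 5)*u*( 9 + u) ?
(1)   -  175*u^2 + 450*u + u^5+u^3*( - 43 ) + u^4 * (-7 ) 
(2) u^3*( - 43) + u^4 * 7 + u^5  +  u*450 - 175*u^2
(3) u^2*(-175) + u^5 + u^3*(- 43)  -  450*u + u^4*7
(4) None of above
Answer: 2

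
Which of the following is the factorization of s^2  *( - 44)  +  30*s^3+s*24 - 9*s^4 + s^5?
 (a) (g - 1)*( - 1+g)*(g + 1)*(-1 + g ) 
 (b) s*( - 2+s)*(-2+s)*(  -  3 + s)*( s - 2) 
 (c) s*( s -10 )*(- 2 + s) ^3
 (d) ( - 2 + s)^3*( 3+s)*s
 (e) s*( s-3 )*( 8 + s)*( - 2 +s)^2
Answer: b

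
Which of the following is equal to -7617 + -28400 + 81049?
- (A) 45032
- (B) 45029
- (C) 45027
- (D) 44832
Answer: A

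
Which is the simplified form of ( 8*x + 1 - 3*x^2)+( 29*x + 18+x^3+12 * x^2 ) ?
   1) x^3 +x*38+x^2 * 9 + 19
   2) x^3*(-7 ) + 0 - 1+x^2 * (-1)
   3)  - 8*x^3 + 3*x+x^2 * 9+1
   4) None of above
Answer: 4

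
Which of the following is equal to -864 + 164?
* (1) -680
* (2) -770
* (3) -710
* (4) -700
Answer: 4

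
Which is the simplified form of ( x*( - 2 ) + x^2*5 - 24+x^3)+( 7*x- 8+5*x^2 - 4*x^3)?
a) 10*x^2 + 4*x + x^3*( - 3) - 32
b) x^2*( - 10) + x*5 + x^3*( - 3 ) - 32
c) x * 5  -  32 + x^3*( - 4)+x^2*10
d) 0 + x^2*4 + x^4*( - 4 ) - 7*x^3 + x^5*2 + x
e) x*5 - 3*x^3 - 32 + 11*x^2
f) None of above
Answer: f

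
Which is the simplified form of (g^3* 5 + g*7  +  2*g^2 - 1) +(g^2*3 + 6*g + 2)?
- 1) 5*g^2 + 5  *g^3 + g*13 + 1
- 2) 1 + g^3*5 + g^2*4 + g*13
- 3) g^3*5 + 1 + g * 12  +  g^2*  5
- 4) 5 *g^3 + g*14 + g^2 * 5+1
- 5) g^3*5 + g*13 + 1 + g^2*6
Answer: 1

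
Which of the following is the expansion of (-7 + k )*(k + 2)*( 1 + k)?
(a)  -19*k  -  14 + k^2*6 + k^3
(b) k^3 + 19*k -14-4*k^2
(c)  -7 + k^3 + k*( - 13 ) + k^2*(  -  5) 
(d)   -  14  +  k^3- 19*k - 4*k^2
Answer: d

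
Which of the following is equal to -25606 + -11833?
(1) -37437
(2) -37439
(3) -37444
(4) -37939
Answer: 2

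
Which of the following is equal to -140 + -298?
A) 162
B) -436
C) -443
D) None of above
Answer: D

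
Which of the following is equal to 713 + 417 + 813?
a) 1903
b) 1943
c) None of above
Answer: b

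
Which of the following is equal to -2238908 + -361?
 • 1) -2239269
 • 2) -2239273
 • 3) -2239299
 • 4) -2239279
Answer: 1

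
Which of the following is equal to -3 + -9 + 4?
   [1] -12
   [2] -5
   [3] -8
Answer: 3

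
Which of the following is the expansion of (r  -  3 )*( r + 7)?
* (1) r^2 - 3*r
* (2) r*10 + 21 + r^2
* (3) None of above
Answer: 3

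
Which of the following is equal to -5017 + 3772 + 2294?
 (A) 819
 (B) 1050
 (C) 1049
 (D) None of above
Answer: C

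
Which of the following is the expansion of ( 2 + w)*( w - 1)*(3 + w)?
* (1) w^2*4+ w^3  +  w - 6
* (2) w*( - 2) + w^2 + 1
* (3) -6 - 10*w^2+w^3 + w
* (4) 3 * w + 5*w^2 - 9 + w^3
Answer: 1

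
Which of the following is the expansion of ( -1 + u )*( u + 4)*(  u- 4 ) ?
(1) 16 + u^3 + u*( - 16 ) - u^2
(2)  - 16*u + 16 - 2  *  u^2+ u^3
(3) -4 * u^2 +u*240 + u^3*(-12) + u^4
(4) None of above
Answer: 1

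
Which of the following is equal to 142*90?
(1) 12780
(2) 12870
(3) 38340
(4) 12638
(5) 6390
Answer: 1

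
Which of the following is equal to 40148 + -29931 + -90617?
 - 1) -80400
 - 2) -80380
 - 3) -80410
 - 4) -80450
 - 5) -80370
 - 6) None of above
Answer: 1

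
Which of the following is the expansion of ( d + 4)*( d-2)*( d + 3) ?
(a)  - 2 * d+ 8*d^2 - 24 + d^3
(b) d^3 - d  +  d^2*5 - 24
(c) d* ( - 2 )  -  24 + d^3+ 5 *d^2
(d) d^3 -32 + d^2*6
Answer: c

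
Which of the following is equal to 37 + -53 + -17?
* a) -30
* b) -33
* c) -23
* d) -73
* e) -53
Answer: b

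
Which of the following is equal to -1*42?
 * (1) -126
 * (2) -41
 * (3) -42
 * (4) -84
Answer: 3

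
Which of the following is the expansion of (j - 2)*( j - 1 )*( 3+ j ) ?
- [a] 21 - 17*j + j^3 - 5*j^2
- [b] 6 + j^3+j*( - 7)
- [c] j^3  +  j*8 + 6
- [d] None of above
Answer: b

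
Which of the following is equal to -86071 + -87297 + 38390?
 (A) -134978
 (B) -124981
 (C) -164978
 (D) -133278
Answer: A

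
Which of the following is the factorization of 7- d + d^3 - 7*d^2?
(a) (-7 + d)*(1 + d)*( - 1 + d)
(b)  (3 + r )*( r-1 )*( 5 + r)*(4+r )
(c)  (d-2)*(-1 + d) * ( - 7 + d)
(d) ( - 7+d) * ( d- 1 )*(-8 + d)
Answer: a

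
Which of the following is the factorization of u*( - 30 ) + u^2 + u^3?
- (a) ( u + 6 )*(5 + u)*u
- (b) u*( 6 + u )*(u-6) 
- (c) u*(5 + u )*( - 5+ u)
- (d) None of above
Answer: d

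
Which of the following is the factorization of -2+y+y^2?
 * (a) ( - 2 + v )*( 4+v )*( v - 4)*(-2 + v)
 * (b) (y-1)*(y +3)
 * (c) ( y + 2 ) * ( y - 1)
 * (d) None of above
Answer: c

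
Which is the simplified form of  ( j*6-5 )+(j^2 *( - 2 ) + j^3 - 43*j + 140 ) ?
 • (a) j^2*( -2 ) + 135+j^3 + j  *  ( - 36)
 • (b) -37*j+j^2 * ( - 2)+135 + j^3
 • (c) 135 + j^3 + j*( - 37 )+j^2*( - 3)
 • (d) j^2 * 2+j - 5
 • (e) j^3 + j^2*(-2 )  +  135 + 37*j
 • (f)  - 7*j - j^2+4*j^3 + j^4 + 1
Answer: b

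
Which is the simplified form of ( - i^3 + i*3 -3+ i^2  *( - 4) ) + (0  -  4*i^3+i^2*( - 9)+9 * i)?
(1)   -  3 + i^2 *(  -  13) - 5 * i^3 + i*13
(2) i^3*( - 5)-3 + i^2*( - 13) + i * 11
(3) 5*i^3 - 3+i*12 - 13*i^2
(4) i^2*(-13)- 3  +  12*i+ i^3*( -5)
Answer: 4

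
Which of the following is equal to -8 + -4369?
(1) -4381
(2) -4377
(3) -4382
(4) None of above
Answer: 2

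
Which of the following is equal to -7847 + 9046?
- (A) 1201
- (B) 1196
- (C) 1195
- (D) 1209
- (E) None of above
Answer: E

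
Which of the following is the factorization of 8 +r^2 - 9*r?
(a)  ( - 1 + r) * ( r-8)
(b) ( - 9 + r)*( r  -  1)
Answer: a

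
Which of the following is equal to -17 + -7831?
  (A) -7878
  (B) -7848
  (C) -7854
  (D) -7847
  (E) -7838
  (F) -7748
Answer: B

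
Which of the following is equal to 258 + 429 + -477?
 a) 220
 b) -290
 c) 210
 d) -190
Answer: c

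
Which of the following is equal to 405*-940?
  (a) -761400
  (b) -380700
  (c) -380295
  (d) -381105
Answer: b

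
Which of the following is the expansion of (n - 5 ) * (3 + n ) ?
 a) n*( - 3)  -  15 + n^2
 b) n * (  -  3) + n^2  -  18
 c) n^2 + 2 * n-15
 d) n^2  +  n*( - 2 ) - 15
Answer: d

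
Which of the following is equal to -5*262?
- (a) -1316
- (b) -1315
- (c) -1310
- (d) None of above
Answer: c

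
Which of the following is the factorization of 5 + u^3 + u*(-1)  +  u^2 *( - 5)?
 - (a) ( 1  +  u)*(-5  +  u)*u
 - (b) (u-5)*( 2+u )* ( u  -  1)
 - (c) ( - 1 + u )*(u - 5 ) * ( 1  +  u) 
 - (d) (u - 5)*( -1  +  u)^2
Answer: c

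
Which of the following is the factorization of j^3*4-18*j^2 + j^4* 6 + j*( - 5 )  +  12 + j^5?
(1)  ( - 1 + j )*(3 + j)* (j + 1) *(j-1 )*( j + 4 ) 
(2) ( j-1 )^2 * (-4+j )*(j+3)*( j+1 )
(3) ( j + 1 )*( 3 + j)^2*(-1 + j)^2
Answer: 1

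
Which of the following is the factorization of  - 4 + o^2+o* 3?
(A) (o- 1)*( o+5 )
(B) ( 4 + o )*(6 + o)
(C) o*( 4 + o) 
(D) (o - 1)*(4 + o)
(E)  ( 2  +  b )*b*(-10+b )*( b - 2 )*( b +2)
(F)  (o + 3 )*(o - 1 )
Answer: D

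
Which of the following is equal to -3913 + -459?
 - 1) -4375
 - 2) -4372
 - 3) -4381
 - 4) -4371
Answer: 2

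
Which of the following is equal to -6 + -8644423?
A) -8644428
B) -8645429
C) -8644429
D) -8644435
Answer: C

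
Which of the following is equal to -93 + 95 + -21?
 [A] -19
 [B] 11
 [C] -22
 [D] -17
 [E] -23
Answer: A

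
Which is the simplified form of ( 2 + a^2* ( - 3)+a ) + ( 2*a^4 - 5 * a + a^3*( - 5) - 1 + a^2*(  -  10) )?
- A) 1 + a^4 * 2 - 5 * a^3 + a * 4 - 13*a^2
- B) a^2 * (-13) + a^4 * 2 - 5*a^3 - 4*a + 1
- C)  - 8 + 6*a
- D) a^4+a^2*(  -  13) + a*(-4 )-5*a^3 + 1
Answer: B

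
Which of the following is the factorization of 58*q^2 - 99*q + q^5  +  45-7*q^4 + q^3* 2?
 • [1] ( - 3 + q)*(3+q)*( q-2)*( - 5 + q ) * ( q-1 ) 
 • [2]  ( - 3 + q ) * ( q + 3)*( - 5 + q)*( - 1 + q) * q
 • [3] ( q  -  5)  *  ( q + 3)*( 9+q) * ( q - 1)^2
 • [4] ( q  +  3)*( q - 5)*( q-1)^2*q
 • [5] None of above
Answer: 5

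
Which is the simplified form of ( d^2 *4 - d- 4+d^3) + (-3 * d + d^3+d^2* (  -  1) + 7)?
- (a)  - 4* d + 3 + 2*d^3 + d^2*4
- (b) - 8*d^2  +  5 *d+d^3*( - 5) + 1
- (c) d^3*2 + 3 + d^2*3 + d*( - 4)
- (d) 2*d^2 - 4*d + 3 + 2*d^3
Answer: c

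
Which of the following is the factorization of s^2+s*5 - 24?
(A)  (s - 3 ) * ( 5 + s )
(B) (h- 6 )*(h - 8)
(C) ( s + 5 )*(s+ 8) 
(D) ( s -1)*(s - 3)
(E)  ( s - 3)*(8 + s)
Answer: E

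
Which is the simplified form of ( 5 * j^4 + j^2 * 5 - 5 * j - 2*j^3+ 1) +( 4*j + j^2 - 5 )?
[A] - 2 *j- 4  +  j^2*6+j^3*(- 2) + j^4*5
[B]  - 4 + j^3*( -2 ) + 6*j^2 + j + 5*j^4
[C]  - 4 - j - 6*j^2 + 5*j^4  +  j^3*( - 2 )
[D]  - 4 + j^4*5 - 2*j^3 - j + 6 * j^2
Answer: D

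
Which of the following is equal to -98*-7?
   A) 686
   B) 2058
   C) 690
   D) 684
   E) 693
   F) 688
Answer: A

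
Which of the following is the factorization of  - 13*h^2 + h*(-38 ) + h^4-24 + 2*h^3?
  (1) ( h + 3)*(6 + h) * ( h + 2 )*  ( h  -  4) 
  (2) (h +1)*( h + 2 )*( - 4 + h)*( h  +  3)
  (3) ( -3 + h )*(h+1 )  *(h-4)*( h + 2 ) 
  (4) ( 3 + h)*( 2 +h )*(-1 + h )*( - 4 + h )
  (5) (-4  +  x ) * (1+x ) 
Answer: 2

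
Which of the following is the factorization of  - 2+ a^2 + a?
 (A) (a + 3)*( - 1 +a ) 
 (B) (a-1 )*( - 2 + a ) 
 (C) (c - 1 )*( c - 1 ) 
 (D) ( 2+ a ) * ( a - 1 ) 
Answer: D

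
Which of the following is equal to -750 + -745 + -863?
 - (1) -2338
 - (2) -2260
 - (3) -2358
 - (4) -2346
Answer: 3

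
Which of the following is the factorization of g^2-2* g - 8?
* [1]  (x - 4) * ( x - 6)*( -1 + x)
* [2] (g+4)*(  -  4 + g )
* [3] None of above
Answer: 3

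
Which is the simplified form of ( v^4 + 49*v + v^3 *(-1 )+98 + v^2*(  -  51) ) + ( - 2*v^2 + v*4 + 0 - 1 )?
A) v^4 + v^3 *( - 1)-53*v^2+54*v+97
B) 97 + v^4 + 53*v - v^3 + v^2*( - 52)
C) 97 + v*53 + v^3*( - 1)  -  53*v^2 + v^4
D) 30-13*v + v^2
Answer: C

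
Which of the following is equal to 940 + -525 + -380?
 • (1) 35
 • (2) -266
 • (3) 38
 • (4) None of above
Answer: 1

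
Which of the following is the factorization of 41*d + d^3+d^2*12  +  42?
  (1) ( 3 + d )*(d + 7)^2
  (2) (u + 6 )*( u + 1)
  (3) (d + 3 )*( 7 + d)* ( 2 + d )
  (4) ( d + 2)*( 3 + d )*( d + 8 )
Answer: 3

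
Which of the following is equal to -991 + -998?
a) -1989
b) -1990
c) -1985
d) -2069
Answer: a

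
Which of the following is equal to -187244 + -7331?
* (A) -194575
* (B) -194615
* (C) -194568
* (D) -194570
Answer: A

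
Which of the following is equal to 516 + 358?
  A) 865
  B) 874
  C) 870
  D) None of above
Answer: B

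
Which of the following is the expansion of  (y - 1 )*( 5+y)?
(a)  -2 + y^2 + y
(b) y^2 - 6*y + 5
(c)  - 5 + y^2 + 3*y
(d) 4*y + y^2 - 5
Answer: d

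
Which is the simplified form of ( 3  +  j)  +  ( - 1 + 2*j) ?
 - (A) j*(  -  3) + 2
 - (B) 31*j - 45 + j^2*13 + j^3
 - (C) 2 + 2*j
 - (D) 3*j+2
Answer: D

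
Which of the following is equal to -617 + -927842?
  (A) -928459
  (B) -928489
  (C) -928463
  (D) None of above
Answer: A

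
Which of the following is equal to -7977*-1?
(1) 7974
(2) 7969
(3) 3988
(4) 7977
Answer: 4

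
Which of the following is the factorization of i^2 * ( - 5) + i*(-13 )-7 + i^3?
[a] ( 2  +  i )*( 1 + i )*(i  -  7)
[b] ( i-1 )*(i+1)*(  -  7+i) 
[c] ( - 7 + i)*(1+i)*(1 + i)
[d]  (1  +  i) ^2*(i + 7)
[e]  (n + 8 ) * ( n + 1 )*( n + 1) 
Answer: c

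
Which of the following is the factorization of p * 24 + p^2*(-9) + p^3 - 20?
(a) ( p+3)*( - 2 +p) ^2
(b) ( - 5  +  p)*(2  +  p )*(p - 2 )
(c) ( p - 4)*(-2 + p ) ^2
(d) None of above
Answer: d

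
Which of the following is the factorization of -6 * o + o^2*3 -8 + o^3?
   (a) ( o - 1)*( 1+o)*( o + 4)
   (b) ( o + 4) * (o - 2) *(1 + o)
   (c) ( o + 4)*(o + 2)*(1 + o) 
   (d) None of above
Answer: b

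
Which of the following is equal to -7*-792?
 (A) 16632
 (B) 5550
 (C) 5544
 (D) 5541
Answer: C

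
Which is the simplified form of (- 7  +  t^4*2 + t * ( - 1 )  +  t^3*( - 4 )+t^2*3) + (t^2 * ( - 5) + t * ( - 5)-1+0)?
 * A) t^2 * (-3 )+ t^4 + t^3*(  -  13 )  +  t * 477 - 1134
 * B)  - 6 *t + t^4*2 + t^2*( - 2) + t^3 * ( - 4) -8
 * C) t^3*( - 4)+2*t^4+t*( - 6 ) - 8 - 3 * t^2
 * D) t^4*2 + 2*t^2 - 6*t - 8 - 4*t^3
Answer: B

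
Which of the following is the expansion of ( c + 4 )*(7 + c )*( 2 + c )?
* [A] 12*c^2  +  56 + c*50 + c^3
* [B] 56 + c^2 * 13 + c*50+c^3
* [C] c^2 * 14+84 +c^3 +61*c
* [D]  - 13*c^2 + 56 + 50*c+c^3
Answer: B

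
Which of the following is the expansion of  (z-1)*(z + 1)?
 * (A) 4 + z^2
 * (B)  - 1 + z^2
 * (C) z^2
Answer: B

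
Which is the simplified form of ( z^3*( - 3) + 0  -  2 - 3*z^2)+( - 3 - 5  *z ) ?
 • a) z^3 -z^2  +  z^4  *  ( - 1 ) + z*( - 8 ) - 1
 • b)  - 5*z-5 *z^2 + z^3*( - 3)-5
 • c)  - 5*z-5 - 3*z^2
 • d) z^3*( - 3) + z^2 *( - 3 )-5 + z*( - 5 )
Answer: d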